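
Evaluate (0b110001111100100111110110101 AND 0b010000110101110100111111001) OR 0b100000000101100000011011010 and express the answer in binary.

0b110000110101100100111111011

0b110001111100100111110110101 AND 0b010000110101110100111111001 = 0b010000110100100100110110001.
Then OR with 0b100000000101100000011011010.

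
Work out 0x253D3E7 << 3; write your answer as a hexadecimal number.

3 bits is not a whole number of base-16 digits; in binary: 10010100111101001111100111 << 3 = 10010100111101001111100111000.

0x129E9F38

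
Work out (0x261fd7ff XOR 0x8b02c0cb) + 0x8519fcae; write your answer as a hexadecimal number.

0x1323713e2

First 0x261fd7ff XOR 0x8b02c0cb = 0xad1d1734.
Add column by column in base 16, right to left:
  4+e = 2 carry 1
  3+a+1 = e
  7+c = 3 carry 1
  1+f+1 = 1 carry 1
  d+9+1 = 7 carry 1
  1+1+1 = 3
  d+5 = 2 carry 1
  a+8+1 = 3 carry 1
  final carry 1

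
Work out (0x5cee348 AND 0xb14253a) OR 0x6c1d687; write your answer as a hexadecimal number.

0x5cee348 AND 0xb14253a = 0x1042108.
Then OR with 0x6c1d687.

0x7c5f78f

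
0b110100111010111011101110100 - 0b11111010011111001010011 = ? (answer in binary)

Subtract column by column in base 2:
  0-1 → 1 (borrow)
  0-1-1 → 0 (borrow)
  1-0-1 → 0
  0-0 → 0
  1-1 → 0
  1-0 → 1
  1-1 → 0
  0-0 → 0
  1-0 → 1
  1-1 → 0
  1-1 → 0
  0-1 → 1 (borrow)
  1-1-1 → 1 (borrow)
  1-1-1 → 1 (borrow)
  1-0-1 → 0
  0-0 → 0
  1-1 → 0
  0-0 → 0
  1-1 → 0
  1-1 → 0
  1-1 → 0
  0-1 → 1 (borrow)
  0-1-1 → 0 (borrow)
  1-0-1 → 0
  0-0 → 0
  1-0 → 1
  1-0 → 1

0b110001000000011100100100001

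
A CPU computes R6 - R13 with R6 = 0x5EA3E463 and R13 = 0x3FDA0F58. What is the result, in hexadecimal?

0x1EC9D50B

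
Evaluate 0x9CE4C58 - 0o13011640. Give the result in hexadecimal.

0x9A238B8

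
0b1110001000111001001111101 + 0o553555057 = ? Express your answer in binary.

0o553555057 = 0b101101011101101101000101111 in binary.
Add column by column in base 2, right to left:
  1+1 = 0 carry 1
  0+1+1 = 0 carry 1
  1+1+1 = 1 carry 1
  1+1+1 = 1 carry 1
  1+0+1 = 0 carry 1
  1+1+1 = 1 carry 1
  1+0+1 = 0 carry 1
  0+0+1 = 1
  0+0 = 0
  1+1 = 0 carry 1
  0+0+1 = 1
  0+1 = 1
  1+1 = 0 carry 1
  1+0+1 = 0 carry 1
  1+1+1 = 1 carry 1
  0+1+1 = 0 carry 1
  0+0+1 = 1
  0+1 = 1
  1+1 = 0 carry 1
  0+1+1 = 0 carry 1
  0+0+1 = 1
  0+1 = 1
  1+0 = 1
  1+1 = 0 carry 1
  1+1+1 = 1 carry 1
  0+0+1 = 1
  0+1 = 1

0b111011100110100110010101100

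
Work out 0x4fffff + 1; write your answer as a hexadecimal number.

The trailing 5 digits are F (max in base 16), so adding 1 cascades: they roll to 0 and the next digit up increments.

0x500000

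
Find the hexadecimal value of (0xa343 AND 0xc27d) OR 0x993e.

0xa343 AND 0xc27d = 0x8241.
Then OR with 0x993e.

0x9b7f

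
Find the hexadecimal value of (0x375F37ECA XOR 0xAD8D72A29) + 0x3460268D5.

0xCF326BDB8

First 0x375F37ECA XOR 0xAD8D72A29 = 0x9AD2454E3.
Add column by column in base 16, right to left:
  3+5 = 8
  E+D = B carry 1
  4+8+1 = D
  5+6 = B
  4+2 = 6
  2+0 = 2
  D+6 = 3 carry 1
  A+4+1 = F
  9+3 = C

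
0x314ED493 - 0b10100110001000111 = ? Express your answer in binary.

0b110001010011011000100001001100

0x314ED493 = 0b110001010011101101010010010011 in binary.
Subtract column by column in base 2:
  1-1 → 0
  1-1 → 0
  0-1 → 1 (borrow)
  0-0-1 → 1 (borrow)
  1-0-1 → 0
  0-0 → 0
  0-1 → 1 (borrow)
  1-0-1 → 0
  0-0 → 0
  0-0 → 0
  1-1 → 0
  0-1 → 1 (borrow)
  1-0-1 → 0
  0-0 → 0
  1-1 → 0
  1-0 → 1
  0-1 → 1 (borrow)
  1-0-1 → 0
  1-0 → 1
  1-0 → 1
  0-0 → 0
  0-0 → 0
  1-0 → 1
  0-0 → 0
  1-0 → 1
  0-0 → 0
  0-0 → 0
  0-0 → 0
  1-0 → 1
  1-0 → 1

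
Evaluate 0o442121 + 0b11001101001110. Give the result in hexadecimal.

0x2779F

0o442121 = 0x24451 in hexadecimal.
0b11001101001110 = 0x334E in hexadecimal.
Add column by column in base 16, right to left:
  1+E = F
  5+4 = 9
  4+3 = 7
  4+3 = 7
  2+0 = 2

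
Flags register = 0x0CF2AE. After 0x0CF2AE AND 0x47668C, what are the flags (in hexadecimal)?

0x04628C

AND each hex digit independently (no carries):
  0&4=0, C&7=4, F&6=6, 2&6=2, A&8=8, E&C=C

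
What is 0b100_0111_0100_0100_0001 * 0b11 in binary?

Multiply each base-2 digit by 3, carrying:
  1×3 = 3 → write 1 carry 1
  0×3+1 = 1 → write 1
  0×3 = 0 → write 0
  0×3 = 0 → write 0
  0×3 = 0 → write 0
  0×3 = 0 → write 0
  1×3 = 3 → write 1 carry 1
  0×3+1 = 1 → write 1
  0×3 = 0 → write 0
  0×3 = 0 → write 0
  1×3 = 3 → write 1 carry 1
  0×3+1 = 1 → write 1
  1×3 = 3 → write 1 carry 1
  1×3+1 = 4 → write 0 carry 2
  1×3+2 = 5 → write 1 carry 2
  0×3+2 = 2 → write 0 carry 1
  0×3+1 = 1 → write 1
  0×3 = 0 → write 0
  1×3 = 3 → write 1 carry 1
  remaining carry: 1

0b11010101110011000011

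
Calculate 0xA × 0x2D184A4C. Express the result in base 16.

0x1C2F2E6F8

Multiply each base-16 digit by 10, carrying:
  C×10 = 120 → write 8 carry 7
  4×10+7 = 47 → write F carry 2
  A×10+2 = 102 → write 6 carry 6
  4×10+6 = 46 → write E carry 2
  8×10+2 = 82 → write 2 carry 5
  1×10+5 = 15 → write F
  D×10 = 130 → write 2 carry 8
  2×10+8 = 28 → write C carry 1
  remaining carry: 1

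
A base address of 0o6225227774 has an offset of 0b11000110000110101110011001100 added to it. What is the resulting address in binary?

0b1001011000110001000110011001000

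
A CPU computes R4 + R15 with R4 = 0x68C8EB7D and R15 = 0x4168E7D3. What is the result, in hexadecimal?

0xAA31D350

Add column by column in base 16, right to left:
  D+3 = 0 carry 1
  7+D+1 = 5 carry 1
  B+7+1 = 3 carry 1
  E+E+1 = D carry 1
  8+8+1 = 1 carry 1
  C+6+1 = 3 carry 1
  8+1+1 = A
  6+4 = A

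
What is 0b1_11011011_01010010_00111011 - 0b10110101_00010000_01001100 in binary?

Subtract column by column in base 2:
  1-0 → 1
  1-0 → 1
  0-1 → 1 (borrow)
  1-1-1 → 1 (borrow)
  1-0-1 → 0
  1-0 → 1
  0-1 → 1 (borrow)
  0-0-1 → 1 (borrow)
  0-0-1 → 1 (borrow)
  1-0-1 → 0
  0-0 → 0
  0-0 → 0
  1-1 → 0
  0-0 → 0
  1-0 → 1
  0-0 → 0
  1-1 → 0
  1-0 → 1
  0-1 → 1 (borrow)
  1-0-1 → 0
  1-1 → 0
  0-1 → 1 (borrow)
  1-0-1 → 0
  1-1 → 0
  1-0 → 1

0b1001001100100000111101111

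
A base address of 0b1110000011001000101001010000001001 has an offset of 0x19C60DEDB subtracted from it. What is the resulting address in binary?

0b111100110110000011011010100101110

0x19C60DEDB = 0b110011100011000001101111011011011 in binary.
Subtract column by column in base 2:
  1-1 → 0
  0-1 → 1 (borrow)
  0-0-1 → 1 (borrow)
  1-1-1 → 1 (borrow)
  0-1-1 → 0 (borrow)
  0-0-1 → 1 (borrow)
  0-1-1 → 0 (borrow)
  0-1-1 → 0 (borrow)
  0-0-1 → 1 (borrow)
  0-1-1 → 0 (borrow)
  1-1-1 → 1 (borrow)
  0-1-1 → 0 (borrow)
  1-1-1 → 1 (borrow)
  0-0-1 → 1 (borrow)
  0-1-1 → 0 (borrow)
  1-1-1 → 1 (borrow)
  0-0-1 → 1 (borrow)
  1-0-1 → 0
  0-0 → 0
  0-0 → 0
  0-0 → 0
  1-1 → 0
  0-1 → 1 (borrow)
  0-0-1 → 1 (borrow)
  1-0-1 → 0
  1-0 → 1
  0-1 → 1 (borrow)
  0-1-1 → 0 (borrow)
  0-1-1 → 0 (borrow)
  0-0-1 → 1 (borrow)
  0-0-1 → 1 (borrow)
  1-1-1 → 1 (borrow)
  1-1-1 → 1 (borrow)
  1-0-1 → 0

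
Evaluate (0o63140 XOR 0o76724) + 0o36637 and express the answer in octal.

First 0o63140 XOR 0o76724 = 0o15664.
Add column by column in base 8, right to left:
  4+7 = 3 carry 1
  6+3+1 = 2 carry 1
  6+6+1 = 5 carry 1
  5+6+1 = 4 carry 1
  1+3+1 = 5

0o54523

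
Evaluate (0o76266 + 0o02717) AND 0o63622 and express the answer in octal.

Add column by column in base 8, right to left:
  6+7 = 5 carry 1
  6+1+1 = 0 carry 1
  2+7+1 = 2 carry 1
  6+2+1 = 1 carry 1
  7+0+1 = 0 carry 1
  final carry 1
Sum = 0o101205; now AND with 0o63622:
  1&0=0, 0&6=0, 1&3=1, 2&6=2, 0&2=0, 5&2=0

0o1200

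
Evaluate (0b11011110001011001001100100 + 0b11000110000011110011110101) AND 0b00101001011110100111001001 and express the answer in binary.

0b100000001110100101001001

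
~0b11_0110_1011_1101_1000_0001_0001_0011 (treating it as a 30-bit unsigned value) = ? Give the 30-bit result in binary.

0b001001010000100111111011101100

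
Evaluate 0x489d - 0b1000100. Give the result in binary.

0b100100001011001

0x489d = 0b100100010011101 in binary.
Subtract column by column in base 2:
  1-0 → 1
  0-0 → 0
  1-1 → 0
  1-0 → 1
  1-0 → 1
  0-0 → 0
  0-1 → 1 (borrow)
  1-0-1 → 0
  0-0 → 0
  0-0 → 0
  0-0 → 0
  1-0 → 1
  0-0 → 0
  0-0 → 0
  1-0 → 1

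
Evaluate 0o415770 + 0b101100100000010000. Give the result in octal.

0b101100100000010000 = 0o544020 in octal.
Add column by column in base 8, right to left:
  0+0 = 0
  7+2 = 1 carry 1
  7+0+1 = 0 carry 1
  5+4+1 = 2 carry 1
  1+4+1 = 6
  4+5 = 1 carry 1
  final carry 1

0o1162010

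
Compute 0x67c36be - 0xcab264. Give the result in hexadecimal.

Subtract column by column in base 16:
  e-4 → a
  b-6 → 5
  6-2 → 4
  3-b → 8 (borrow)
  c-a-1 → 1
  7-c → b (borrow)
  6-0-1 → 5

0x5b1845a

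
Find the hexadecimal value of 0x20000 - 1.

The trailing 4 digits are 0, so subtracting 1 borrows through: they become F and the next digit up decrements.

0x1FFFF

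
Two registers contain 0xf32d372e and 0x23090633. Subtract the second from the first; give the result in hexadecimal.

0xd02430fb

Subtract column by column in base 16:
  e-3 → b
  2-3 → f (borrow)
  7-6-1 → 0
  3-0 → 3
  d-9 → 4
  2-0 → 2
  3-3 → 0
  f-2 → d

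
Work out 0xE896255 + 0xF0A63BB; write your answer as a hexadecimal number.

0x1D93C610

Add column by column in base 16, right to left:
  5+B = 0 carry 1
  5+B+1 = 1 carry 1
  2+3+1 = 6
  6+6 = C
  9+A = 3 carry 1
  8+0+1 = 9
  E+F = D carry 1
  final carry 1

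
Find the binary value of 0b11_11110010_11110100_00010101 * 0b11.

0b1011110110001101110000111111

Multiply each base-2 digit by 3, carrying:
  1×3 = 3 → write 1 carry 1
  0×3+1 = 1 → write 1
  1×3 = 3 → write 1 carry 1
  0×3+1 = 1 → write 1
  1×3 = 3 → write 1 carry 1
  0×3+1 = 1 → write 1
  0×3 = 0 → write 0
  0×3 = 0 → write 0
  0×3 = 0 → write 0
  0×3 = 0 → write 0
  1×3 = 3 → write 1 carry 1
  0×3+1 = 1 → write 1
  1×3 = 3 → write 1 carry 1
  1×3+1 = 4 → write 0 carry 2
  1×3+2 = 5 → write 1 carry 2
  1×3+2 = 5 → write 1 carry 2
  0×3+2 = 2 → write 0 carry 1
  1×3+1 = 4 → write 0 carry 2
  0×3+2 = 2 → write 0 carry 1
  0×3+1 = 1 → write 1
  1×3 = 3 → write 1 carry 1
  1×3+1 = 4 → write 0 carry 2
  1×3+2 = 5 → write 1 carry 2
  1×3+2 = 5 → write 1 carry 2
  1×3+2 = 5 → write 1 carry 2
  1×3+2 = 5 → write 1 carry 2
  remaining carry: 10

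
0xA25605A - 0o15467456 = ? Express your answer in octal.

0o1173570454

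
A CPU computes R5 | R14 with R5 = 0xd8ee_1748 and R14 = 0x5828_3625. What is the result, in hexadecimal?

OR each hex digit independently (no carries):
  d|5=d, 8|8=8, e|2=e, e|8=e, 1|3=3, 7|6=7, 4|2=6, 8|5=d

0xd8ee376d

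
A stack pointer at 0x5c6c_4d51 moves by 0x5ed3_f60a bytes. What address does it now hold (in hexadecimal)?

Add column by column in base 16, right to left:
  1+a = b
  5+0 = 5
  d+6 = 3 carry 1
  4+f+1 = 4 carry 1
  c+3+1 = 0 carry 1
  6+d+1 = 4 carry 1
  c+e+1 = b carry 1
  5+5+1 = b

0xbb40435b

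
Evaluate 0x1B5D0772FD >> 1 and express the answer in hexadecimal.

0xDAE83B97E

1 bits is not a whole number of base-16 digits; in binary: 1101101011101000001110111001011111101 >> 1 = 110110101110100000111011100101111110.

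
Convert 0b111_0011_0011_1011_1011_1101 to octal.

0o34635675

Group the bits in threes: 011 100 110 011 101 110 111 101 → 34635675.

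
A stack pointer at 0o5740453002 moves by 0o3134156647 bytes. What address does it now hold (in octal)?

Add column by column in base 8, right to left:
  2+7 = 1 carry 1
  0+4+1 = 5
  0+6 = 6
  3+6 = 1 carry 1
  5+5+1 = 3 carry 1
  4+1+1 = 6
  0+4 = 4
  4+3 = 7
  7+1 = 0 carry 1
  5+3+1 = 1 carry 1
  final carry 1

0o11074631651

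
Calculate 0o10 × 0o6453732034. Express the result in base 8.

0o64537320340

Multiply each base-8 digit by 8, carrying:
  4×8 = 32 → write 0 carry 4
  3×8+4 = 28 → write 4 carry 3
  0×8+3 = 3 → write 3
  2×8 = 16 → write 0 carry 2
  3×8+2 = 26 → write 2 carry 3
  7×8+3 = 59 → write 3 carry 7
  3×8+7 = 31 → write 7 carry 3
  5×8+3 = 43 → write 3 carry 5
  4×8+5 = 37 → write 5 carry 4
  6×8+4 = 52 → write 4 carry 6
  remaining carry: 6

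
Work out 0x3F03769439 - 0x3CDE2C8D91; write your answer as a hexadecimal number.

0x2254A06A8

Subtract column by column in base 16:
  9-1 → 8
  3-9 → A (borrow)
  4-D-1 → 6 (borrow)
  9-8-1 → 0
  6-C → A (borrow)
  7-2-1 → 4
  3-E → 5 (borrow)
  0-D-1 → 2 (borrow)
  F-C-1 → 2
  3-3 → 0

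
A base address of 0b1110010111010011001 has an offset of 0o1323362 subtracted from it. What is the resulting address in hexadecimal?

0x187A7

0b1110010111010011001 = 0x72E99 in hexadecimal.
0o1323362 = 0x5A6F2 in hexadecimal.
Subtract column by column in base 16:
  9-2 → 7
  9-F → A (borrow)
  E-6-1 → 7
  2-A → 8 (borrow)
  7-5-1 → 1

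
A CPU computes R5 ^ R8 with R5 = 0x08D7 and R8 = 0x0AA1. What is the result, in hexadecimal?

0x0276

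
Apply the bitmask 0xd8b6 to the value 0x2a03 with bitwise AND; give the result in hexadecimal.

0x0802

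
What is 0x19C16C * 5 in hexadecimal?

0x80C71C

Multiply each base-16 digit by 5, carrying:
  C×5 = 60 → write C carry 3
  6×5+3 = 33 → write 1 carry 2
  1×5+2 = 7 → write 7
  C×5 = 60 → write C carry 3
  9×5+3 = 48 → write 0 carry 3
  1×5+3 = 8 → write 8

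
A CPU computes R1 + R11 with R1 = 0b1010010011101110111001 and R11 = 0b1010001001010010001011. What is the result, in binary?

0b10100011101000001000100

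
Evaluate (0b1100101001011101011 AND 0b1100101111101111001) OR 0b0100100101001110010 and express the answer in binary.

0b1100101001011101011 AND 0b1100101111101111001 = 0b1100101001001101001.
Then OR with 0b0100100101001110010.

0b1100101101001111011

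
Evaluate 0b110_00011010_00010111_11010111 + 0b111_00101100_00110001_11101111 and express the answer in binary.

Add column by column in base 2, right to left:
  1+1 = 0 carry 1
  1+1+1 = 1 carry 1
  1+1+1 = 1 carry 1
  0+1+1 = 0 carry 1
  1+0+1 = 0 carry 1
  0+1+1 = 0 carry 1
  1+1+1 = 1 carry 1
  1+1+1 = 1 carry 1
  1+1+1 = 1 carry 1
  1+0+1 = 0 carry 1
  1+0+1 = 0 carry 1
  0+0+1 = 1
  1+1 = 0 carry 1
  0+1+1 = 0 carry 1
  0+0+1 = 1
  0+0 = 0
  0+0 = 0
  1+0 = 1
  0+1 = 1
  1+1 = 0 carry 1
  1+0+1 = 0 carry 1
  0+1+1 = 0 carry 1
  0+0+1 = 1
  0+0 = 0
  0+1 = 1
  1+1 = 0 carry 1
  1+1+1 = 1 carry 1
  final carry 1

0b1101010001100100100111000110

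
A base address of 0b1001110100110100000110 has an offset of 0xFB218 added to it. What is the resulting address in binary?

0b1101101111111100011110

0xFB218 = 0b11111011001000011000 in binary.
Add column by column in base 2, right to left:
  0+0 = 0
  1+0 = 1
  1+0 = 1
  0+1 = 1
  0+1 = 1
  0+0 = 0
  0+0 = 0
  0+0 = 0
  1+0 = 1
  0+1 = 1
  1+0 = 1
  1+0 = 1
  0+1 = 1
  0+1 = 1
  1+0 = 1
  0+1 = 1
  1+1 = 0 carry 1
  1+1+1 = 1 carry 1
  1+1+1 = 1 carry 1
  0+1+1 = 0 carry 1
  0+0+1 = 1
  1+0 = 1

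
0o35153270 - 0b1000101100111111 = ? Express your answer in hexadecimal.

0x744B79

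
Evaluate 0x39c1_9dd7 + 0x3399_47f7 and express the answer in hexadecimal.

Add column by column in base 16, right to left:
  7+7 = e
  d+f = c carry 1
  d+7+1 = 5 carry 1
  9+4+1 = e
  1+9 = a
  c+9 = 5 carry 1
  9+3+1 = d
  3+3 = 6

0x6d5ae5ce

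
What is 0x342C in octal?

Expand each hex digit to 4 bits: 3=0011 4=0100 2=0010 C=1100.
Group the bits in threes: 011 010 000 101 100 → 32054.

0o32054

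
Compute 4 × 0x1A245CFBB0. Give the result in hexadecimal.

Multiply each base-16 digit by 4, carrying:
  0×4 = 0 → write 0
  B×4 = 44 → write C carry 2
  B×4+2 = 46 → write E carry 2
  F×4+2 = 62 → write E carry 3
  C×4+3 = 51 → write 3 carry 3
  5×4+3 = 23 → write 7 carry 1
  4×4+1 = 17 → write 1 carry 1
  2×4+1 = 9 → write 9
  A×4 = 40 → write 8 carry 2
  1×4+2 = 6 → write 6

0x689173EEC0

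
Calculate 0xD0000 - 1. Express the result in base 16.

0xCFFFF

The trailing 4 digits are 0, so subtracting 1 borrows through: they become F and the next digit up decrements.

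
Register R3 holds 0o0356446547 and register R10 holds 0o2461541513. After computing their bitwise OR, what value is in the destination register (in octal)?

0o2777547557

OR each oct digit independently (no carries):
  0|2=2, 3|4=7, 5|6=7, 6|1=7, 4|5=5, 4|4=4, 6|1=7, 5|5=5, 4|1=5, 7|3=7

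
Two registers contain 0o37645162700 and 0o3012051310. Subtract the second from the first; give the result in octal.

0o34633111370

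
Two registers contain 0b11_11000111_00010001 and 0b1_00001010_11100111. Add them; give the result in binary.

0b1001101000111111000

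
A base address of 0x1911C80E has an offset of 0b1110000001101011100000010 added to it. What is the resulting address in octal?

0o3264517420

0x1911C80E = 0o3104344016 in octal.
0b1110000001101011100000010 = 0o160153402 in octal.
Add column by column in base 8, right to left:
  6+2 = 0 carry 1
  1+0+1 = 2
  0+4 = 4
  4+3 = 7
  4+5 = 1 carry 1
  3+1+1 = 5
  4+0 = 4
  0+6 = 6
  1+1 = 2
  3+0 = 3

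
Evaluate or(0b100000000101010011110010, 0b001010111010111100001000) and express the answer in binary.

OR bit by bit (1 where either bit is 1):
  100000000101010011110010
| 001010111010111100001000
= 101010111111111111111010

0b101010111111111111111010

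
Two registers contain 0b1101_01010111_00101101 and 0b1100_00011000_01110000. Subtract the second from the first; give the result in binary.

0b10011111010111101

Subtract column by column in base 2:
  1-0 → 1
  0-0 → 0
  1-0 → 1
  1-0 → 1
  0-1 → 1 (borrow)
  1-1-1 → 1 (borrow)
  0-1-1 → 0 (borrow)
  0-0-1 → 1 (borrow)
  1-0-1 → 0
  1-0 → 1
  1-0 → 1
  0-1 → 1 (borrow)
  1-1-1 → 1 (borrow)
  0-0-1 → 1 (borrow)
  1-0-1 → 0
  0-0 → 0
  1-0 → 1
  0-0 → 0
  1-1 → 0
  1-1 → 0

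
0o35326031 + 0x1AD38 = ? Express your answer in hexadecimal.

0x775951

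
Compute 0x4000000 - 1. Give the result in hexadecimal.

The trailing 6 digits are 0, so subtracting 1 borrows through: they become F and the next digit up decrements.

0x3FFFFFF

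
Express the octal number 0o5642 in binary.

Each octal digit is 3 bits: 5=101 6=110 4=100 2=010.

0b101110100010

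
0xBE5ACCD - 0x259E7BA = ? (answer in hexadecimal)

Subtract column by column in base 16:
  D-A → 3
  C-B → 1
  C-7 → 5
  A-E → C (borrow)
  5-9-1 → B (borrow)
  E-5-1 → 8
  B-2 → 9

0x98BC513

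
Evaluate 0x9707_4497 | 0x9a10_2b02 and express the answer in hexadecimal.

0x9f176f97

OR each hex digit independently (no carries):
  9|9=9, 7|a=f, 0|1=1, 7|0=7, 4|2=6, 4|b=f, 9|0=9, 7|2=7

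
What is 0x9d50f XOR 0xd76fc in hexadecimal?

0x4a3f3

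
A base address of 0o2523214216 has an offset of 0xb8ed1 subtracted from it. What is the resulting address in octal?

0o2520304675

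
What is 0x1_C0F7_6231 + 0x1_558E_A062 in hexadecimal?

0x316860293

Add column by column in base 16, right to left:
  1+2 = 3
  3+6 = 9
  2+0 = 2
  6+A = 0 carry 1
  7+E+1 = 6 carry 1
  F+8+1 = 8 carry 1
  0+5+1 = 6
  C+5 = 1 carry 1
  1+1+1 = 3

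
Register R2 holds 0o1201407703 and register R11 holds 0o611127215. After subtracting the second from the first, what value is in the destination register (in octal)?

0o370260466

Subtract column by column in base 8:
  3-5 → 6 (borrow)
  0-1-1 → 6 (borrow)
  7-2-1 → 4
  7-7 → 0
  0-2 → 6 (borrow)
  4-1-1 → 2
  1-1 → 0
  0-1 → 7 (borrow)
  2-6-1 → 3 (borrow)
  1-0-1 → 0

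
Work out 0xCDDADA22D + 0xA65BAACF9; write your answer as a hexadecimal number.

Add column by column in base 16, right to left:
  D+9 = 6 carry 1
  2+F+1 = 2 carry 1
  2+C+1 = F
  A+A = 4 carry 1
  D+A+1 = 8 carry 1
  A+B+1 = 6 carry 1
  D+5+1 = 3 carry 1
  D+6+1 = 4 carry 1
  C+A+1 = 7 carry 1
  final carry 1

0x1743684F26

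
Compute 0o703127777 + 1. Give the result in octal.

0o703130000

The trailing 4 digits are 7 (max in base 8), so adding 1 cascades: they roll to 0 and the next digit up increments.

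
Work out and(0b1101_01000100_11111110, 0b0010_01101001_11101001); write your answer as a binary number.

0b00000100000011101000

AND bit by bit (1 only where both bits are 1):
  11010100010011111110
& 00100110100111101001
= 00000100000011101000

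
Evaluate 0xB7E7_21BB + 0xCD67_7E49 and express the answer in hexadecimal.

Add column by column in base 16, right to left:
  B+9 = 4 carry 1
  B+4+1 = 0 carry 1
  1+E+1 = 0 carry 1
  2+7+1 = A
  7+7 = E
  E+6 = 4 carry 1
  7+D+1 = 5 carry 1
  B+C+1 = 8 carry 1
  final carry 1

0x1854EA004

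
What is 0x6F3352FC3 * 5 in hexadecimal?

0x22C009EECF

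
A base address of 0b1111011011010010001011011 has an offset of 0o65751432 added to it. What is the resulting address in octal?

0o261273565

0b1111011011010010001011011 = 0o173322133 in octal.
Add column by column in base 8, right to left:
  3+2 = 5
  3+3 = 6
  1+4 = 5
  2+1 = 3
  2+5 = 7
  3+7 = 2 carry 1
  3+5+1 = 1 carry 1
  7+6+1 = 6 carry 1
  1+0+1 = 2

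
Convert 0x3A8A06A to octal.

Expand each hex digit to 4 bits: 3=0011 A=1010 8=1000 A=1010 0=0000 6=0110 A=1010.
Group the bits in threes: 011 101 010 001 010 000 001 101 010 → 352120152.

0o352120152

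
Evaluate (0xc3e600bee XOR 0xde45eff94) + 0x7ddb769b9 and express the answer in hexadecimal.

0x9b7f65e33

First 0xc3e600bee XOR 0xde45eff94 = 0x1da3ef47a.
Add column by column in base 16, right to left:
  a+9 = 3 carry 1
  7+b+1 = 3 carry 1
  4+9+1 = e
  f+6 = 5 carry 1
  e+7+1 = 6 carry 1
  3+b+1 = f
  a+d = 7 carry 1
  d+d+1 = b carry 1
  1+7+1 = 9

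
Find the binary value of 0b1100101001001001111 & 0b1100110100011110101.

0b1100100000001000101

AND bit by bit (1 only where both bits are 1):
  1100101001001001111
& 1100110100011110101
= 1100100000001000101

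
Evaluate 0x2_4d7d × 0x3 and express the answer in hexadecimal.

Multiply each base-16 digit by 3, carrying:
  d×3 = 39 → write 7 carry 2
  7×3+2 = 23 → write 7 carry 1
  d×3+1 = 40 → write 8 carry 2
  4×3+2 = 14 → write e
  2×3 = 6 → write 6

0x6e877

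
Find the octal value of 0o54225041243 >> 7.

0o261124205

7 bits is not a whole number of base-8 digits; in binary: 101100010010101000100001010100011 >> 7 = 10110001001010100010000101.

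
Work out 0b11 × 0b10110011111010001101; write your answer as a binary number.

0b1000011011101110100111

Multiply each base-2 digit by 3, carrying:
  1×3 = 3 → write 1 carry 1
  0×3+1 = 1 → write 1
  1×3 = 3 → write 1 carry 1
  1×3+1 = 4 → write 0 carry 2
  0×3+2 = 2 → write 0 carry 1
  0×3+1 = 1 → write 1
  0×3 = 0 → write 0
  1×3 = 3 → write 1 carry 1
  0×3+1 = 1 → write 1
  1×3 = 3 → write 1 carry 1
  1×3+1 = 4 → write 0 carry 2
  1×3+2 = 5 → write 1 carry 2
  1×3+2 = 5 → write 1 carry 2
  1×3+2 = 5 → write 1 carry 2
  0×3+2 = 2 → write 0 carry 1
  0×3+1 = 1 → write 1
  1×3 = 3 → write 1 carry 1
  1×3+1 = 4 → write 0 carry 2
  0×3+2 = 2 → write 0 carry 1
  1×3+1 = 4 → write 0 carry 2
  remaining carry: 10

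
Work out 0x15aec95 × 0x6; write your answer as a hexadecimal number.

Multiply each base-16 digit by 6, carrying:
  5×6 = 30 → write e carry 1
  9×6+1 = 55 → write 7 carry 3
  c×6+3 = 75 → write b carry 4
  e×6+4 = 88 → write 8 carry 5
  a×6+5 = 65 → write 1 carry 4
  5×6+4 = 34 → write 2 carry 2
  1×6+2 = 8 → write 8

0x8218b7e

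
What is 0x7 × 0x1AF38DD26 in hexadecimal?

0xBCA8E0C0A

Multiply each base-16 digit by 7, carrying:
  6×7 = 42 → write A carry 2
  2×7+2 = 16 → write 0 carry 1
  D×7+1 = 92 → write C carry 5
  D×7+5 = 96 → write 0 carry 6
  8×7+6 = 62 → write E carry 3
  3×7+3 = 24 → write 8 carry 1
  F×7+1 = 106 → write A carry 6
  A×7+6 = 76 → write C carry 4
  1×7+4 = 11 → write B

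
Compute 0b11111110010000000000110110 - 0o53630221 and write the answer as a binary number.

0b11010010011100111110100101

0o53630221 = 0b101011110011000010010001 in binary.
Subtract column by column in base 2:
  0-1 → 1 (borrow)
  1-0-1 → 0
  1-0 → 1
  0-0 → 0
  1-1 → 0
  1-0 → 1
  0-0 → 0
  0-1 → 1 (borrow)
  0-0-1 → 1 (borrow)
  0-0-1 → 1 (borrow)
  0-0-1 → 1 (borrow)
  0-0-1 → 1 (borrow)
  0-1-1 → 0 (borrow)
  0-1-1 → 0 (borrow)
  0-0-1 → 1 (borrow)
  0-0-1 → 1 (borrow)
  1-1-1 → 1 (borrow)
  0-1-1 → 0 (borrow)
  0-1-1 → 0 (borrow)
  1-1-1 → 1 (borrow)
  1-0-1 → 0
  1-1 → 0
  1-0 → 1
  1-1 → 0
  1-0 → 1
  1-0 → 1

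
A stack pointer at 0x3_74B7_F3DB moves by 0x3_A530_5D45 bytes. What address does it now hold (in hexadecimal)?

0x719E85120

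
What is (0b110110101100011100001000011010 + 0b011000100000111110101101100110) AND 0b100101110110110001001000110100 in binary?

0b101000100010000000000000000

Add column by column in base 2, right to left:
  0+0 = 0
  1+1 = 0 carry 1
  0+1+1 = 0 carry 1
  1+0+1 = 0 carry 1
  1+0+1 = 0 carry 1
  0+1+1 = 0 carry 1
  0+1+1 = 0 carry 1
  0+0+1 = 1
  0+1 = 1
  1+1 = 0 carry 1
  0+0+1 = 1
  0+1 = 1
  0+0 = 0
  0+1 = 1
  1+1 = 0 carry 1
  1+1+1 = 1 carry 1
  1+1+1 = 1 carry 1
  0+1+1 = 0 carry 1
  0+0+1 = 1
  0+0 = 0
  1+0 = 1
  1+0 = 1
  0+0 = 0
  1+1 = 0 carry 1
  0+0+1 = 1
  1+0 = 1
  1+0 = 1
  0+1 = 1
  1+1 = 0 carry 1
  1+0+1 = 0 carry 1
  final carry 1
Sum = 0b1001111001101011010110110000000; now AND with 0b100101110110110001001000110100:
  1001111001101011010110110000000
& 0100101110110110001001000110100
= 0000101000100010000000000000000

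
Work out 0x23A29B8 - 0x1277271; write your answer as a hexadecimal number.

0x112B747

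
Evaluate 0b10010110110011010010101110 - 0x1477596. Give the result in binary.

0b1000100111011111100011000

0x1477596 = 0b1010001110111010110010110 in binary.
Subtract column by column in base 2:
  0-0 → 0
  1-1 → 0
  1-1 → 0
  1-0 → 1
  0-1 → 1 (borrow)
  1-0-1 → 0
  0-0 → 0
  1-1 → 0
  0-1 → 1 (borrow)
  0-0-1 → 1 (borrow)
  1-1-1 → 1 (borrow)
  0-0-1 → 1 (borrow)
  1-1-1 → 1 (borrow)
  1-1-1 → 1 (borrow)
  0-1-1 → 0 (borrow)
  0-0-1 → 1 (borrow)
  1-1-1 → 1 (borrow)
  1-1-1 → 1 (borrow)
  0-1-1 → 0 (borrow)
  1-0-1 → 0
  1-0 → 1
  0-0 → 0
  1-1 → 0
  0-0 → 0
  0-1 → 1 (borrow)
  1-0-1 → 0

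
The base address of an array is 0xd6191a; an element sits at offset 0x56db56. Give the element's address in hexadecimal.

0x12cf470

Add column by column in base 16, right to left:
  a+6 = 0 carry 1
  1+5+1 = 7
  9+b = 4 carry 1
  1+d+1 = f
  6+6 = c
  d+5 = 2 carry 1
  final carry 1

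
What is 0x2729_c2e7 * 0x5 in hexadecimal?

Multiply each base-16 digit by 5, carrying:
  7×5 = 35 → write 3 carry 2
  e×5+2 = 72 → write 8 carry 4
  2×5+4 = 14 → write e
  c×5 = 60 → write c carry 3
  9×5+3 = 48 → write 0 carry 3
  2×5+3 = 13 → write d
  7×5 = 35 → write 3 carry 2
  2×5+2 = 12 → write c

0xc3d0ce83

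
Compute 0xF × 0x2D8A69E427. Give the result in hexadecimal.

0x2AB1C345E49

Multiply each base-16 digit by 15, carrying:
  7×15 = 105 → write 9 carry 6
  2×15+6 = 36 → write 4 carry 2
  4×15+2 = 62 → write E carry 3
  E×15+3 = 213 → write 5 carry 13
  9×15+13 = 148 → write 4 carry 9
  6×15+9 = 99 → write 3 carry 6
  A×15+6 = 156 → write C carry 9
  8×15+9 = 129 → write 1 carry 8
  D×15+8 = 203 → write B carry 12
  2×15+12 = 42 → write A carry 2
  remaining carry: 2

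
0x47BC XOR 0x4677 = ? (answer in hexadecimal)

XOR each hex digit independently (no carries):
  4^4=0, 7^6=1, B^7=C, C^7=B

0x01CB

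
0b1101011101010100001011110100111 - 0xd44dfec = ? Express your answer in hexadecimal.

0b1101011101010100001011110100111 = 0x6baa17a7 in hexadecimal.
Subtract column by column in base 16:
  7-c → b (borrow)
  a-e-1 → b (borrow)
  7-f-1 → 7 (borrow)
  1-d-1 → 3 (borrow)
  a-4-1 → 5
  a-4 → 6
  b-d → e (borrow)
  6-0-1 → 5

0x5e6537bb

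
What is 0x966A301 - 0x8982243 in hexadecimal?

Subtract column by column in base 16:
  1-3 → E (borrow)
  0-4-1 → B (borrow)
  3-2-1 → 0
  A-2 → 8
  6-8 → E (borrow)
  6-9-1 → C (borrow)
  9-8-1 → 0

0xCE80BE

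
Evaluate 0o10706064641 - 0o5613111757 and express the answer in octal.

0o3072752662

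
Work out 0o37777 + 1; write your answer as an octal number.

0o40000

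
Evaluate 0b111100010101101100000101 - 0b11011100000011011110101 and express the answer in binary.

Subtract column by column in base 2:
  1-1 → 0
  0-0 → 0
  1-1 → 0
  0-0 → 0
  0-1 → 1 (borrow)
  0-1-1 → 0 (borrow)
  0-1-1 → 0 (borrow)
  0-1-1 → 0 (borrow)
  1-0-1 → 0
  1-1 → 0
  0-1 → 1 (borrow)
  1-0-1 → 0
  1-0 → 1
  0-0 → 0
  1-0 → 1
  0-0 → 0
  1-0 → 1
  0-1 → 1 (borrow)
  0-1-1 → 0 (borrow)
  0-1-1 → 0 (borrow)
  1-0-1 → 0
  1-1 → 0
  1-1 → 0
  1-0 → 1

0b100000110101010000010000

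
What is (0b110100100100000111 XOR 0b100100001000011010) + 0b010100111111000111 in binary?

First 0b110100100100000111 XOR 0b100100001000011010 = 0b010000101100011101.
Add column by column in base 2, right to left:
  1+1 = 0 carry 1
  0+1+1 = 0 carry 1
  1+1+1 = 1 carry 1
  1+0+1 = 0 carry 1
  1+0+1 = 0 carry 1
  0+0+1 = 1
  0+1 = 1
  0+1 = 1
  1+1 = 0 carry 1
  1+1+1 = 1 carry 1
  0+1+1 = 0 carry 1
  1+1+1 = 1 carry 1
  0+0+1 = 1
  0+0 = 0
  0+1 = 1
  0+0 = 0
  1+1 = 0 carry 1
  final carry 1

0b100101101011100100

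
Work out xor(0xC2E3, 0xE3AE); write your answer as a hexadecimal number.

0x214D

XOR each hex digit independently (no carries):
  C^E=2, 2^3=1, E^A=4, 3^E=D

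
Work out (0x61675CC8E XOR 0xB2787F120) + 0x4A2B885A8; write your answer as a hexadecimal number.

0x11D4AAC356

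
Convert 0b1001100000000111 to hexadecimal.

Group the bits into nibbles: 1001 1000 0000 0111 → 9807.

0x9807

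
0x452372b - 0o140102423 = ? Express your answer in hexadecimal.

0x2d1b218

0o140102423 = 0x1808513 in hexadecimal.
Subtract column by column in base 16:
  b-3 → 8
  2-1 → 1
  7-5 → 2
  3-8 → b (borrow)
  2-0-1 → 1
  5-8 → d (borrow)
  4-1-1 → 2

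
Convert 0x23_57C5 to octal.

Expand each hex digit to 4 bits: 2=0010 3=0011 5=0101 7=0111 C=1100 5=0101.
Group the bits in threes: 001 000 110 101 011 111 000 101 → 10653705.

0o10653705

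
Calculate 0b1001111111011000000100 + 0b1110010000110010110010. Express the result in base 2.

Add column by column in base 2, right to left:
  0+0 = 0
  0+1 = 1
  1+0 = 1
  0+0 = 0
  0+1 = 1
  0+1 = 1
  0+0 = 0
  0+1 = 1
  0+0 = 0
  1+0 = 1
  1+1 = 0 carry 1
  0+1+1 = 0 carry 1
  1+0+1 = 0 carry 1
  1+0+1 = 0 carry 1
  1+0+1 = 0 carry 1
  1+0+1 = 0 carry 1
  1+1+1 = 1 carry 1
  1+0+1 = 0 carry 1
  1+0+1 = 0 carry 1
  0+1+1 = 0 carry 1
  0+1+1 = 0 carry 1
  1+1+1 = 1 carry 1
  final carry 1

0b11000010000001010110110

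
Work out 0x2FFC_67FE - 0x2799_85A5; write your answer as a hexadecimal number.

0x862E259

Subtract column by column in base 16:
  E-5 → 9
  F-A → 5
  7-5 → 2
  6-8 → E (borrow)
  C-9-1 → 2
  F-9 → 6
  F-7 → 8
  2-2 → 0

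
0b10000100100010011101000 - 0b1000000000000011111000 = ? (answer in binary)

0b1000100100001111110000

Subtract column by column in base 2:
  0-0 → 0
  0-0 → 0
  0-0 → 0
  1-1 → 0
  0-1 → 1 (borrow)
  1-1-1 → 1 (borrow)
  1-1-1 → 1 (borrow)
  1-1-1 → 1 (borrow)
  0-0-1 → 1 (borrow)
  0-0-1 → 1 (borrow)
  1-0-1 → 0
  0-0 → 0
  0-0 → 0
  0-0 → 0
  1-0 → 1
  0-0 → 0
  0-0 → 0
  1-0 → 1
  0-0 → 0
  0-0 → 0
  0-0 → 0
  0-1 → 1 (borrow)
  1-0-1 → 0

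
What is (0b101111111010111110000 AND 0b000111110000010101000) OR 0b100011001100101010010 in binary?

0b101111111010111110000 AND 0b000111110000010101000 = 0b000111110000010100000.
Then OR with 0b100011001100101010010.

0b100111111100111110010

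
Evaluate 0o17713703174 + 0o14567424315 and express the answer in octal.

Add column by column in base 8, right to left:
  4+5 = 1 carry 1
  7+1+1 = 1 carry 1
  1+3+1 = 5
  3+4 = 7
  0+2 = 2
  7+4 = 3 carry 1
  3+7+1 = 3 carry 1
  1+6+1 = 0 carry 1
  7+5+1 = 5 carry 1
  7+4+1 = 4 carry 1
  1+1+1 = 3

0o34503327511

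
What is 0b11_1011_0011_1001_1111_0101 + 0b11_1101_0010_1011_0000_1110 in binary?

0b11110000110010100000011

Add column by column in base 2, right to left:
  1+0 = 1
  0+1 = 1
  1+1 = 0 carry 1
  0+1+1 = 0 carry 1
  1+0+1 = 0 carry 1
  1+0+1 = 0 carry 1
  1+0+1 = 0 carry 1
  1+0+1 = 0 carry 1
  1+1+1 = 1 carry 1
  0+1+1 = 0 carry 1
  0+0+1 = 1
  1+1 = 0 carry 1
  1+0+1 = 0 carry 1
  1+1+1 = 1 carry 1
  0+0+1 = 1
  0+0 = 0
  1+1 = 0 carry 1
  1+0+1 = 0 carry 1
  0+1+1 = 0 carry 1
  1+1+1 = 1 carry 1
  1+1+1 = 1 carry 1
  1+1+1 = 1 carry 1
  final carry 1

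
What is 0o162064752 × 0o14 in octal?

Multiply each base-8 digit by 12, carrying:
  2×12 = 24 → write 0 carry 3
  5×12+3 = 63 → write 7 carry 7
  7×12+7 = 91 → write 3 carry 11
  4×12+11 = 59 → write 3 carry 7
  6×12+7 = 79 → write 7 carry 9
  0×12+9 = 9 → write 1 carry 1
  2×12+1 = 25 → write 1 carry 3
  6×12+3 = 75 → write 3 carry 9
  1×12+9 = 21 → write 5 carry 2
  remaining carry: 2

0o2531173370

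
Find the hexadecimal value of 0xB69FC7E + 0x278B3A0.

0xDE2B01E

Add column by column in base 16, right to left:
  E+0 = E
  7+A = 1 carry 1
  C+3+1 = 0 carry 1
  F+B+1 = B carry 1
  9+8+1 = 2 carry 1
  6+7+1 = E
  B+2 = D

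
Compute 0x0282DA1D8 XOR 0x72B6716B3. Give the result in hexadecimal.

0x7034AB76B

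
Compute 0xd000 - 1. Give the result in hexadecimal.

0xcfff

The trailing 3 digits are 0, so subtracting 1 borrows through: they become F and the next digit up decrements.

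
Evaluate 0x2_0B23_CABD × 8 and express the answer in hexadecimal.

0x10591E55E8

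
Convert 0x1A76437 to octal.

0o151662067

Expand each hex digit to 4 bits: 1=0001 A=1010 7=0111 6=0110 4=0100 3=0011 7=0111.
Group the bits in threes: 001 101 001 110 110 010 000 110 111 → 151662067.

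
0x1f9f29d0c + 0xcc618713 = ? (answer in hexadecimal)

0x2c654241f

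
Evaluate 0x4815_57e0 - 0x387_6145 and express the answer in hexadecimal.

Subtract column by column in base 16:
  0-5 → b (borrow)
  e-4-1 → 9
  7-1 → 6
  5-6 → f (borrow)
  5-7-1 → d (borrow)
  1-8-1 → 8 (borrow)
  8-3-1 → 4
  4-0 → 4

0x448df69b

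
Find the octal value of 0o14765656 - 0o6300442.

Subtract column by column in base 8:
  6-2 → 4
  5-4 → 1
  6-4 → 2
  5-0 → 5
  6-0 → 6
  7-3 → 4
  4-6 → 6 (borrow)
  1-0-1 → 0

0o6465214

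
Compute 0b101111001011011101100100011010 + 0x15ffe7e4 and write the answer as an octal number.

0b101111001011011101100100011010 = 0o5713354432 in octal.
0x15ffe7e4 = 0o2577763744 in octal.
Add column by column in base 8, right to left:
  2+4 = 6
  3+4 = 7
  4+7 = 3 carry 1
  4+3+1 = 0 carry 1
  5+6+1 = 4 carry 1
  3+7+1 = 3 carry 1
  3+7+1 = 3 carry 1
  1+7+1 = 1 carry 1
  7+5+1 = 5 carry 1
  5+2+1 = 0 carry 1
  final carry 1

0o10513340376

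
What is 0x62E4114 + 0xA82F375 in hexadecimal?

Add column by column in base 16, right to left:
  4+5 = 9
  1+7 = 8
  1+3 = 4
  4+F = 3 carry 1
  E+2+1 = 1 carry 1
  2+8+1 = B
  6+A = 0 carry 1
  final carry 1

0x10B13489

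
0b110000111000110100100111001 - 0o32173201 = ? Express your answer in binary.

0b101101100110111001010111000

0o32173201 = 0b11010001111011010000001 in binary.
Subtract column by column in base 2:
  1-1 → 0
  0-0 → 0
  0-0 → 0
  1-0 → 1
  1-0 → 1
  1-0 → 1
  0-0 → 0
  0-1 → 1 (borrow)
  1-0-1 → 0
  0-1 → 1 (borrow)
  0-1-1 → 0 (borrow)
  1-0-1 → 0
  0-1 → 1 (borrow)
  1-1-1 → 1 (borrow)
  1-1-1 → 1 (borrow)
  0-1-1 → 0 (borrow)
  0-0-1 → 1 (borrow)
  0-0-1 → 1 (borrow)
  1-0-1 → 0
  1-1 → 0
  1-0 → 1
  0-1 → 1 (borrow)
  0-1-1 → 0 (borrow)
  0-0-1 → 1 (borrow)
  0-0-1 → 1 (borrow)
  1-0-1 → 0
  1-0 → 1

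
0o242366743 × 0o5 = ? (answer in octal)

Multiply each base-8 digit by 5, carrying:
  3×5 = 15 → write 7 carry 1
  4×5+1 = 21 → write 5 carry 2
  7×5+2 = 37 → write 5 carry 4
  6×5+4 = 34 → write 2 carry 4
  6×5+4 = 34 → write 2 carry 4
  3×5+4 = 19 → write 3 carry 2
  2×5+2 = 12 → write 4 carry 1
  4×5+1 = 21 → write 5 carry 2
  2×5+2 = 12 → write 4 carry 1
  remaining carry: 1

0o1454322557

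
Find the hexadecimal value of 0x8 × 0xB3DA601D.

Multiply each base-16 digit by 8, carrying:
  D×8 = 104 → write 8 carry 6
  1×8+6 = 14 → write E
  0×8 = 0 → write 0
  6×8 = 48 → write 0 carry 3
  A×8+3 = 83 → write 3 carry 5
  D×8+5 = 109 → write D carry 6
  3×8+6 = 30 → write E carry 1
  B×8+1 = 89 → write 9 carry 5
  remaining carry: 5

0x59ED300E8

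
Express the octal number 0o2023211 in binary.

Each octal digit is 3 bits: 2=010 0=000 2=010 3=011 2=010 1=001 1=001.

0b10000010011010001001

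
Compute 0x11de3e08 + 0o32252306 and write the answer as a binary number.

0x11de3e08 = 0b10001110111100011111000001000 in binary.
0o32252306 = 0b11010010101010011000110 in binary.
Add column by column in base 2, right to left:
  0+0 = 0
  0+1 = 1
  0+1 = 1
  1+0 = 1
  0+0 = 0
  0+0 = 0
  0+1 = 1
  0+1 = 1
  0+0 = 0
  1+0 = 1
  1+1 = 0 carry 1
  1+0+1 = 0 carry 1
  1+1+1 = 1 carry 1
  1+0+1 = 0 carry 1
  0+1+1 = 0 carry 1
  0+0+1 = 1
  0+1 = 1
  1+0 = 1
  1+0 = 1
  1+1 = 0 carry 1
  1+0+1 = 0 carry 1
  0+1+1 = 0 carry 1
  1+1+1 = 1 carry 1
  1+0+1 = 0 carry 1
  1+0+1 = 0 carry 1
  0+0+1 = 1
  0+0 = 0
  0+0 = 0
  1+0 = 1

0b10010010001111001001011001110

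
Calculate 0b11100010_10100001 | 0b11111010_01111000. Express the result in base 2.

0b1111101011111001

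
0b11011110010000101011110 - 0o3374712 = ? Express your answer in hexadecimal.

0x612794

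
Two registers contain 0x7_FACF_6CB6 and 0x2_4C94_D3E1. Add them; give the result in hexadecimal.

Add column by column in base 16, right to left:
  6+1 = 7
  B+E = 9 carry 1
  C+3+1 = 0 carry 1
  6+D+1 = 4 carry 1
  F+4+1 = 4 carry 1
  C+9+1 = 6 carry 1
  A+C+1 = 7 carry 1
  F+4+1 = 4 carry 1
  7+2+1 = A

0xA47644097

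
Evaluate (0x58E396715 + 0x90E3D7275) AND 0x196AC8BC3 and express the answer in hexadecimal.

Add column by column in base 16, right to left:
  5+5 = A
  1+7 = 8
  7+2 = 9
  6+7 = D
  9+D = 6 carry 1
  3+3+1 = 7
  E+E = C carry 1
  8+0+1 = 9
  5+9 = E
Sum = 0xE9C76D98A; now AND with 0x196AC8BC3:
  E&1=0, 9&9=9, C&6=4, 7&A=2, 6&C=4, D&8=8, 9&B=9, 8&C=8, A&3=2

0x94248982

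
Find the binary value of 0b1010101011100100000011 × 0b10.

Multiply each base-2 digit by 2, carrying:
  1×2 = 2 → write 0 carry 1
  1×2+1 = 3 → write 1 carry 1
  0×2+1 = 1 → write 1
  0×2 = 0 → write 0
  0×2 = 0 → write 0
  0×2 = 0 → write 0
  0×2 = 0 → write 0
  0×2 = 0 → write 0
  1×2 = 2 → write 0 carry 1
  0×2+1 = 1 → write 1
  0×2 = 0 → write 0
  1×2 = 2 → write 0 carry 1
  1×2+1 = 3 → write 1 carry 1
  1×2+1 = 3 → write 1 carry 1
  0×2+1 = 1 → write 1
  1×2 = 2 → write 0 carry 1
  0×2+1 = 1 → write 1
  1×2 = 2 → write 0 carry 1
  0×2+1 = 1 → write 1
  1×2 = 2 → write 0 carry 1
  0×2+1 = 1 → write 1
  1×2 = 2 → write 0 carry 1
  remaining carry: 1

0b10101010111001000000110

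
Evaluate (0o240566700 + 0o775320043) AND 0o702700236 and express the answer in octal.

0o202100202

Add column by column in base 8, right to left:
  0+3 = 3
  0+4 = 4
  7+0 = 7
  6+0 = 6
  6+2 = 0 carry 1
  5+3+1 = 1 carry 1
  0+5+1 = 6
  4+7 = 3 carry 1
  2+7+1 = 2 carry 1
  final carry 1
Sum = 0o1236106743; now AND with 0o702700236:
  1&0=0, 2&7=2, 3&0=0, 6&2=2, 1&7=1, 0&0=0, 6&0=0, 7&2=2, 4&3=0, 3&6=2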